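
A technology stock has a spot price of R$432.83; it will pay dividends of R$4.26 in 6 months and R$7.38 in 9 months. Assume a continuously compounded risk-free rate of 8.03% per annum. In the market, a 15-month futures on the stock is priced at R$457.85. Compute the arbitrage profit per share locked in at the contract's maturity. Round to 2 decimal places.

R$8.47 per share

PV(dividends) I = 4.26·e^(−0.0803·6/12) + 7.38·e^(−0.0803·9/12) = 11.0410
Fair futures F* = (S − I)·e^(rT) = (432.83 − 11.0410)·e^0.100375 = 421.7890 × 1.105585 = 466.3236
Market R$457.85 < fair 466.3236: forward underpriced → reverse cash-and-carry (short the stock, invest proceeds at r, pay the dividends, go long the forward).
Profit at T = |F_mkt − F*| = |457.85 − 466.3236| = R$8.47 per share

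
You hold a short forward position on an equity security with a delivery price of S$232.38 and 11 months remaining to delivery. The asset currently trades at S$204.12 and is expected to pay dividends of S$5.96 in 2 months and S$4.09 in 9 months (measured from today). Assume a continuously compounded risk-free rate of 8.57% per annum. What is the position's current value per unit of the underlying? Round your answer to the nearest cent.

S$20.41

PV(remaining dividends) I = 5.96·e^(−0.0857·2/12) + 4.09·e^(−0.0857·9/12) = 9.7109
Current forward F = (S − I)·e^(rT) = (204.12 − 9.7109)·e^(0.0857·11/12) = 194.4091 × 1.081726 = 210.2974
Value (long) = (F − K)·e^(−rT) = (210.2974 − 232.38) × 0.924448 = -20.4142
Short position value = −(long value) = S$20.41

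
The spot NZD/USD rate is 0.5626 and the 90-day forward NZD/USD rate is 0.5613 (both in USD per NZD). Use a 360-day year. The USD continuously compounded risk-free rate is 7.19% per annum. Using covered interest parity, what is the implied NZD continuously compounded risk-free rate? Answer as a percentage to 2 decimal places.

8.12%

F = S·e^((r_USD − r_NZD)T) ⇒ r_NZD = r_USD − ln(F/S)/T
ln(0.5613/0.5626) = -0.002313; /(90/360) = -0.009252
r_NZD = 0.0719 + 0.009252 = 0.081152
r_NZD = 8.12%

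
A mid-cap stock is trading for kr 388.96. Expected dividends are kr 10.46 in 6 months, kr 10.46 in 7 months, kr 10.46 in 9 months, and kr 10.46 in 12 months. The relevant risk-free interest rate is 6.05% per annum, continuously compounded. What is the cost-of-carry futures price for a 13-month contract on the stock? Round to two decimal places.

kr 372.50

PV(dividends) I = 10.46·e^(−0.0605·6/12) + 10.46·e^(−0.0605·7/12) + 10.46·e^(−0.0605·9/12) + 10.46·e^(−0.0605·12/12)
I = 10.1483 + 10.0973 + 9.9960 + 9.8459 = 40.0875
F = (S − I)·e^(rT) = (388.96 − 40.0875) · e^(0.0605·13/12)
= 348.8725 · e^0.065542 = 348.8725 × 1.067738 = kr 372.50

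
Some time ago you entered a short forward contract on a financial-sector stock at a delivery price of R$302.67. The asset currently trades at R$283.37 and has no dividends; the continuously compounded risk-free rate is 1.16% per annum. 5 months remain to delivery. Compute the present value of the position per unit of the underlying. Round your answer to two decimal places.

R$17.84

Current fair forward for the remaining 5 months: F = S·e^(r·T), r = 0.0116
F = 283.37 · e^(0.0116 × 5/12) = 283.37 × 1.004845 = 284.7429
Value of long forward = (F − K)·e^(−rT) = (284.7429 − 302.67) · e^(−0.0116·5/12)
= -17.9271 × 0.995178 = -17.84
Short position value = −(long value) = R$17.84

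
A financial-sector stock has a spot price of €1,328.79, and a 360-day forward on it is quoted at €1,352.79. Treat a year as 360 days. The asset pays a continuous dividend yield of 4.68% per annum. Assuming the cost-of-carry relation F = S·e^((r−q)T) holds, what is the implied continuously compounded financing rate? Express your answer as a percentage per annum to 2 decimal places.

From F = S·e^((r−q)T): (r − q) = ln(F/S)/T
ln(1352.79/1328.79) = ln(1.018062) = 0.017901
(r − q) = 0.017901 / (360/360) = 0.017901
r = ln(F/S)/T + q = 0.017901 + 0.0468 = 0.064701
r = 6.47%

6.47%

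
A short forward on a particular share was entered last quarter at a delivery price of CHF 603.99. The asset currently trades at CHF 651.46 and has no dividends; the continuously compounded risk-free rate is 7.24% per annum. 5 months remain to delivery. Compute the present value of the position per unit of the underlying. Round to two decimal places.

Current fair forward for the remaining 5 months: F = S·e^(r·T), r = 0.0724
F = 651.46 · e^(0.0724 × 5/12) = 651.46 × 1.030626 = 671.4116
Value of long forward = (F − K)·e^(−rT) = (671.4116 − 603.99) · e^(−0.0724·5/12)
= 67.4216 × 0.970284 = 65.42
Short position value = −(long value) = -CHF 65.42

-CHF 65.42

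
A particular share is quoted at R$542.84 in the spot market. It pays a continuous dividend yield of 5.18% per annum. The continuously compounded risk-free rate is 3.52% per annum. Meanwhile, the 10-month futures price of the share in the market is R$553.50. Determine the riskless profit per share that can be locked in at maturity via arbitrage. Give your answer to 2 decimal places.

Fair futures: F* = S·e^(carry·T), with carry = (r − q) = 0.0352 − 0.0518 = -0.0166
F* = 542.84 · e^(-0.0166 × 10/12) = 542.84 · e^-0.013833 = 542.84 × 0.986262 = R$535.3825
Market R$553.50 > fair R$535.3825: forward overpriced → cash-and-carry (buy spot, short the forward).
At maturity, profit = |F_mkt − F*| = |553.50 − 535.3825| = R$18.12 per share

R$18.12 per share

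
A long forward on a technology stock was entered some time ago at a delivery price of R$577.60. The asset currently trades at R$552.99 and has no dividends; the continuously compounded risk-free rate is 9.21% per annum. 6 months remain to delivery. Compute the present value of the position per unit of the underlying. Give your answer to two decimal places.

Current fair forward for the remaining 6 months: F = S·e^(r·T), r = 0.0921
F = 552.99 · e^(0.0921 × 6/12) = 552.99 × 1.047127 = 579.0508
Value of long forward = (F − K)·e^(−rT) = (579.0508 − 577.60) · e^(−0.0921·6/12)
= 1.4508 × 0.954994 = 1.39

R$1.39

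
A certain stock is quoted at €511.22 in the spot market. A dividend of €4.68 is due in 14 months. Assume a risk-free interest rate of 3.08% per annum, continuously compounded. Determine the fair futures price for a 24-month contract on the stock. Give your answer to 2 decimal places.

€538.90

PV(dividends) I = 4.68·e^(−0.0308·14/12)
I = 4.5148
F = (S − I)·e^(rT) = (511.22 − 4.5148) · e^(0.0308·24/12)
= 506.7052 · e^0.061600 = 506.7052 × 1.063537 = €538.90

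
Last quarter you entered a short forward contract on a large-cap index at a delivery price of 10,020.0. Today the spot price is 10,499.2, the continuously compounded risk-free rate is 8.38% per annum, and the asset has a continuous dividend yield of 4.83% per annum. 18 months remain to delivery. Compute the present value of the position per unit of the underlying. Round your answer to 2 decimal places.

Current fair forward for the remaining 18 months: F = S·e^((r − q)·T), (r − q) = 0.0838 − 0.0483 = 0.0355
F = 10499.2 · e^(0.0355 × 18/12) = 10499.2 × 1.05469329 = 11073.4358
Value of long forward = (F − K)·e^(−rT) = (11073.4358 − 10020.0) · e^(−0.0838·18/12)
= 1053.4358 × 0.88187937 = 929.00
Short position value = −(long value) = -929.00

-929.00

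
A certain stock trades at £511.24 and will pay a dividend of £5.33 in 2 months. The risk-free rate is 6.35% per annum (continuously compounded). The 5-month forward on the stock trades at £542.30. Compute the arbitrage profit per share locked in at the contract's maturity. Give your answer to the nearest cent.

£22.77 per share

PV(dividends) I = 5.33·e^(−0.0635·2/12) = 5.2739
Fair forward F* = (S − I)·e^(rT) = (511.24 − 5.2739)·e^0.026458 = 505.9661 × 1.026811 = 519.5316
Market £542.30 > fair 519.5316: forward overpriced → cash-and-carry (borrow at r, buy the stock and collect the dividends, short the forward).
Profit at T = |F_mkt − F*| = |542.30 − 519.5316| = £22.77 per share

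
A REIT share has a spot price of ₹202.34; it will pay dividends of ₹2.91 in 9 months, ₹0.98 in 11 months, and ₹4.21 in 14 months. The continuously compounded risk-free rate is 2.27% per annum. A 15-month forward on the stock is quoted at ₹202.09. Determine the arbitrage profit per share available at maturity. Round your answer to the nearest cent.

PV(dividends) I = 2.91·e^(−0.0227·9/12) + 0.98·e^(−0.0227·11/12) + 4.21·e^(−0.0227·14/12) = 7.9207
Fair forward F* = (S − I)·e^(rT) = (202.34 − 7.9207)·e^0.028375 = 194.4193 × 1.028781 = 200.0149
Market ₹202.09 > fair 200.0149: forward overpriced → cash-and-carry (borrow at r, buy the stock and collect the dividends, short the forward).
Profit at T = |F_mkt − F*| = |202.09 − 200.0149| = ₹2.08 per share

₹2.08 per share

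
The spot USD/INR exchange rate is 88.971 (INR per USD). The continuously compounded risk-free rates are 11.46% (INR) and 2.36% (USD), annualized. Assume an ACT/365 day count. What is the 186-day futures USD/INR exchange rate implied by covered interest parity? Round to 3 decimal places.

F = S·e^((r_INR − r_USD)T) = 88.971 · e^((0.1146 − 0.0236) × 186/365)
= 88.971 · e^0.046373 = 88.971 × 1.047465
F = 93.194 INR per USD

93.194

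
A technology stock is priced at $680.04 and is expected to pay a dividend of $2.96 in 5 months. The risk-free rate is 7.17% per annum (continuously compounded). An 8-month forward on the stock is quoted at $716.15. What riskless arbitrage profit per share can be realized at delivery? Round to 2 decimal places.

$5.83 per share

PV(dividends) I = 2.96·e^(−0.0717·5/12) = 2.8729
Fair forward F* = (S − I)·e^(rT) = (680.04 − 2.8729)·e^0.047800 = 677.1671 × 1.048961 = 710.3219
Market $716.15 > fair 710.3219: forward overpriced → cash-and-carry (borrow at r, buy the stock and collect the dividends, short the forward).
Profit at T = |F_mkt − F*| = |716.15 − 710.3219| = $5.83 per share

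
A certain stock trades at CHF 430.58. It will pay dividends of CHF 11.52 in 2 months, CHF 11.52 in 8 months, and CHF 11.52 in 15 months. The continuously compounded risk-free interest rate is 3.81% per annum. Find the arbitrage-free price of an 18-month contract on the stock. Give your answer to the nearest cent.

PV(dividends) I = 11.52·e^(−0.0381·2/12) + 11.52·e^(−0.0381·8/12) + 11.52·e^(−0.0381·15/12)
I = 11.4471 + 11.2311 + 10.9842 = 33.6624
F = (S − I)·e^(rT) = (430.58 − 33.6624) · e^(0.0381·18/12)
= 396.9176 · e^0.057150 = 396.9176 × 1.058815 = CHF 420.26

CHF 420.26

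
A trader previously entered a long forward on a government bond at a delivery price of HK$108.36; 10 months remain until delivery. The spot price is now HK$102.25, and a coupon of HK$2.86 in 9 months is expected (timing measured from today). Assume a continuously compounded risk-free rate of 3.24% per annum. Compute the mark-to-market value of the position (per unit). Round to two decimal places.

-HK$6.01

PV(remaining coupons) I = 2.86·e^(−0.0324·9/12) = 2.7913
Current forward F = (S − I)·e^(rT) = (102.25 − 2.7913)·e^(0.0324·10/12) = 99.4587 × 1.027368 = 102.1807
Value (long) = (F − K)·e^(−rT) = (102.1807 − 108.36) × 0.973361 = -6.0147
Value = -HK$6.01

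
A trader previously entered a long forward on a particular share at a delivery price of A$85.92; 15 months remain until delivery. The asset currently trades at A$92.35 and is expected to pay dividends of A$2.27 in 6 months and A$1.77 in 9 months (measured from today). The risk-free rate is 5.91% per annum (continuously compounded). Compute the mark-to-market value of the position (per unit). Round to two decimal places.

A$8.65

PV(remaining dividends) I = 2.27·e^(−0.0591·6/12) + 1.77·e^(−0.0591·9/12) = 3.8972
Current forward F = (S − I)·e^(rT) = (92.35 − 3.8972)·e^(0.0591·15/12) = 88.4528 × 1.076672 = 95.2347
Value (long) = (F − K)·e^(−rT) = (95.2347 − 85.92) × 0.928788 = 8.6514
Value = A$8.65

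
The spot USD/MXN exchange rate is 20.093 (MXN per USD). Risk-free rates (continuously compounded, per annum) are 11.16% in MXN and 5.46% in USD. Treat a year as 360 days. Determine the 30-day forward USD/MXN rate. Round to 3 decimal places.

20.189

F = S·e^((r_MXN − r_USD)T) = 20.093 · e^((0.1116 − 0.0546) × 30/360)
= 20.093 · e^0.004750 = 20.093 × 1.004761
F = 20.189 MXN per USD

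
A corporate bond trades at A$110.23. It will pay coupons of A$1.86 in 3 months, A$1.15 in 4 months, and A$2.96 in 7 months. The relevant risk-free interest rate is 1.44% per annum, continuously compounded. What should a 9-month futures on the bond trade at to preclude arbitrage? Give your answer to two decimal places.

A$105.43

PV(coupons) I = 1.86·e^(−0.0144·3/12) + 1.15·e^(−0.0144·4/12) + 2.96·e^(−0.0144·7/12)
I = 1.8533 + 1.1445 + 2.9352 = 5.9330
F = (S − I)·e^(rT) = (110.23 − 5.9330) · e^(0.0144·9/12)
= 104.2970 · e^0.010800 = 104.2970 × 1.010859 = A$105.43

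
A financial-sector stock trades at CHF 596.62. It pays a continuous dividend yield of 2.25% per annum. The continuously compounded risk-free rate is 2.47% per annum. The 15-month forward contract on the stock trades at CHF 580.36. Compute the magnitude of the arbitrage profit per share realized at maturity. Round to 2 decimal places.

CHF 17.90 per share

Fair forward: F* = S·e^(carry·T), with carry = (r − q) = 0.0247 − 0.0225 = 0.0022
F* = 596.62 · e^(0.0022 × 15/12) = 596.62 · e^0.002750 = 596.62 × 1.002754 = CHF 598.2631
Market CHF 580.36 < fair CHF 598.2631: forward underpriced → reverse cash-and-carry (short spot, go long the forward).
At maturity, profit = |F_mkt − F*| = |580.36 − 598.2631| = CHF 17.90 per share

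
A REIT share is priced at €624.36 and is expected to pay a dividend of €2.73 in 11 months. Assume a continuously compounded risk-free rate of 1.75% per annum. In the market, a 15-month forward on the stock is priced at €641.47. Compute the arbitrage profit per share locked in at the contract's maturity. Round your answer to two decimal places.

€6.05 per share

PV(dividends) I = 2.73·e^(−0.0175·11/12) = 2.6866
Fair forward F* = (S − I)·e^(rT) = (624.36 − 2.6866)·e^0.021875 = 621.6734 × 1.022116 = 635.4223
Market €641.47 > fair 635.4223: forward overpriced → cash-and-carry (borrow at r, buy the stock and collect the dividends, short the forward).
Profit at T = |F_mkt − F*| = |641.47 − 635.4223| = €6.05 per share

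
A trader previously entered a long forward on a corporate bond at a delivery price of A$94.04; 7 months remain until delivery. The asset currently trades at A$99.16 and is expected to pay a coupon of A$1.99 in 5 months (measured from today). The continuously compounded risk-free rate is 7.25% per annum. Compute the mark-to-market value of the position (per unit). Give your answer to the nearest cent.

PV(remaining coupons) I = 1.99·e^(−0.0725·5/12) = 1.9308
Current forward F = (S − I)·e^(rT) = (99.16 − 1.9308)·e^(0.0725·7/12) = 97.2292 × 1.043199 = 101.4294
Value (long) = (F − K)·e^(−rT) = (101.4294 − 94.04) × 0.958590 = 7.0834
Value = A$7.08

A$7.08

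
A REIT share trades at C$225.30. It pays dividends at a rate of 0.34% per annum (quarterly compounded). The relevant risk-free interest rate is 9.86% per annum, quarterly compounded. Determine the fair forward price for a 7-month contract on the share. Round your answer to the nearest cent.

C$238.00

F = S · (1+r/4)^(4T) / (1+q/4)^(4T)
= 225.30 × 1.058464 / 1.001984 = 225.30 × 1.056368
F = C$238.00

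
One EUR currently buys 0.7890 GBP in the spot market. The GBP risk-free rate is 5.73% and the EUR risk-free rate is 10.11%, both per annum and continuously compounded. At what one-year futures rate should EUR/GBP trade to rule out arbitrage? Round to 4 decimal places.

0.7552

F = S·e^((r_GBP − r_EUR)T) = 0.7890 · e^((0.0573 − 0.1011) × 12/12)
= 0.7890 · e^-0.043800 = 0.7890 × 0.957145
F = 0.7552 GBP per EUR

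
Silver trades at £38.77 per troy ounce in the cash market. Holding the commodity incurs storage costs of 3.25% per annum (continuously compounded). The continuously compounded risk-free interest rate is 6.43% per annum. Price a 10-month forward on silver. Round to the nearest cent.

£42.03 per troy ounce

Net carry = r + u − y = 0.0643 + 0.0325 − 0.0000 = 0.0968
F = S·e^((r+u−y)T) = 38.77 · e^(0.0968 × 10/12) = 38.77 · e^0.080667
= 38.77 × 1.084010 = £42.03 per troy ounce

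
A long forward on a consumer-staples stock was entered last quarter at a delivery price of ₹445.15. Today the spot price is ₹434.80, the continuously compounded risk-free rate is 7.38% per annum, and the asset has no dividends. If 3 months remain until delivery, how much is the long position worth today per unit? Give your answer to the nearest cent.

Current fair forward for the remaining 3 months: F = S·e^(r·T), r = 0.0738
F = 434.80 · e^(0.0738 × 3/12) = 434.80 × 1.018621 = 442.8964
Value of long forward = (F − K)·e^(−rT) = (442.8964 − 445.15) · e^(−0.0738·3/12)
= -2.2536 × 0.981719 = -2.21

-₹2.21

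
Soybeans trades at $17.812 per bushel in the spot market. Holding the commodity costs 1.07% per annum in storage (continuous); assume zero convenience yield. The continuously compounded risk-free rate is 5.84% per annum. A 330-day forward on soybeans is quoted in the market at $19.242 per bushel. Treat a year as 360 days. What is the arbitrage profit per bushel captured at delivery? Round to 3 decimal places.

$0.265 per bushel

Fair forward: F* = S·e^(carry·T), with carry = (r + u) = 0.0584 + 0.0107 = 0.0691
F* = 17.812 · e^(0.0691 × 330/360) = 17.812 · e^0.063342 = 17.812 × 1.065391 = $18.9767
Market $19.242 > fair $18.9767: forward overpriced → cash-and-carry (buy spot, short the forward).
At maturity, profit = |F_mkt − F*| = |19.242 − 18.9767| = $0.265 per bushel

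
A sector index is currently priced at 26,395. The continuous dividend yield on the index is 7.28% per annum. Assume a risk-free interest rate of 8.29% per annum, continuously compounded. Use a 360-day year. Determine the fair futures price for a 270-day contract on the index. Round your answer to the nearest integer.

26,596

F = S·e^((r − q)T) = 26395 · e^((0.0829 − 0.0728) × 270/360)
= 26395 · e^0.007575 = 26395 × 1.007604
F = 26,596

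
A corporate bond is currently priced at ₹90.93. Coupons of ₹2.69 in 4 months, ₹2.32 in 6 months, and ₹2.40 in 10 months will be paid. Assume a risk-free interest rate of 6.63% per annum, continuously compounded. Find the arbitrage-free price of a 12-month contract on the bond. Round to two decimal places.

₹89.53

PV(coupons) I = 2.69·e^(−0.0663·4/12) + 2.32·e^(−0.0663·6/12) + 2.40·e^(−0.0663·10/12)
I = 2.6312 + 2.2444 + 2.2710 = 7.1466
F = (S − I)·e^(rT) = (90.93 − 7.1466) · e^(0.0663·12/12)
= 83.7834 · e^0.066300 = 83.7834 × 1.068547 = ₹89.53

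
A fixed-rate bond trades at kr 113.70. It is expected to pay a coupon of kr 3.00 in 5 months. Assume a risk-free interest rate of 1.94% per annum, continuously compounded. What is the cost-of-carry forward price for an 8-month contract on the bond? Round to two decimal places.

PV(coupons) I = 3.00·e^(−0.0194·5/12)
I = 2.9758
F = (S − I)·e^(rT) = (113.70 − 2.9758) · e^(0.0194·8/12)
= 110.7242 · e^0.012933 = 110.7242 × 1.013017 = kr 112.17

kr 112.17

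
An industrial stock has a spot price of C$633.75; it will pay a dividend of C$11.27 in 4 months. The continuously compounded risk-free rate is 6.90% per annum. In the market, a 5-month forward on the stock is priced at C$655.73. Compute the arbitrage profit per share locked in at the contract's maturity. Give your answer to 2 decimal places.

PV(dividends) I = 11.27·e^(−0.0690·4/12) = 11.0137
Fair forward F* = (S − I)·e^(rT) = (633.75 − 11.0137)·e^0.028750 = 622.7363 × 1.029167 = 640.8996
Market C$655.73 > fair 640.8996: forward overpriced → cash-and-carry (borrow at r, buy the stock and collect the dividends, short the forward).
Profit at T = |F_mkt − F*| = |655.73 − 640.8996| = C$14.83 per share

C$14.83 per share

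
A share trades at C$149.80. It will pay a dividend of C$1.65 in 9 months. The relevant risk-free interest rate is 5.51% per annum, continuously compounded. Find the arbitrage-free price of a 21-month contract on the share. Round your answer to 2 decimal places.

C$163.22

PV(dividends) I = 1.65·e^(−0.0551·9/12)
I = 1.5832
F = (S − I)·e^(rT) = (149.80 − 1.5832) · e^(0.0551·21/12)
= 148.2168 · e^0.096425 = 148.2168 × 1.101227 = C$163.22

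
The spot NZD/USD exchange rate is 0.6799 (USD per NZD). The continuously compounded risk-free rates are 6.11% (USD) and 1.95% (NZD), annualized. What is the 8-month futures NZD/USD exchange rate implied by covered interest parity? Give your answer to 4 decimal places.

F = S·e^((r_USD − r_NZD)T) = 0.6799 · e^((0.0611 − 0.0195) × 8/12)
= 0.6799 · e^0.027733 = 0.6799 × 1.028121
F = 0.6990 USD per NZD

0.6990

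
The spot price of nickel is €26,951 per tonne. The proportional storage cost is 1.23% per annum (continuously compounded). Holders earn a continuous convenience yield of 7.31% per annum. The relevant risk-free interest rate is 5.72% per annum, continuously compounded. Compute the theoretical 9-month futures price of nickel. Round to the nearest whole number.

€26,878 per tonne

Net carry = r + u − y = 0.0572 + 0.0123 − 0.0731 = -0.0036
F = S·e^((r+u−y)T) = 26951 · e^(-0.0036 × 9/12) = 26951 · e^-0.002700
= 26951 × 0.997304 = €26,878 per tonne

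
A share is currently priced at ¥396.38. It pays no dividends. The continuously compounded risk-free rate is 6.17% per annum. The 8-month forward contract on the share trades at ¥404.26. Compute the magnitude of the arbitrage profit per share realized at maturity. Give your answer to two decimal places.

¥8.76 per share

Fair forward: F* = S·e^(carry·T), with carry = r = 0.0617
F* = 396.38 · e^(0.0617 × 8/12) = 396.38 · e^0.041133 = 396.38 × 1.041991 = ¥413.0244
Market ¥404.26 < fair ¥413.0244: forward underpriced → reverse cash-and-carry (short spot, go long the forward).
At maturity, profit = |F_mkt − F*| = |404.26 − 413.0244| = ¥8.76 per share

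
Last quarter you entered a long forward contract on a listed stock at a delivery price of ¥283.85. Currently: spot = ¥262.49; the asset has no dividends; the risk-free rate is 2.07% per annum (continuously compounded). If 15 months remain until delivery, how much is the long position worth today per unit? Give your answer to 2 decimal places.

-¥14.11

Current fair forward for the remaining 15 months: F = S·e^(r·T), r = 0.0207
F = 262.49 · e^(0.0207 × 15/12) = 262.49 × 1.026213 = 269.3707
Value of long forward = (F − K)·e^(−rT) = (269.3707 − 283.85) · e^(−0.0207·15/12)
= -14.4793 × 0.974457 = -14.11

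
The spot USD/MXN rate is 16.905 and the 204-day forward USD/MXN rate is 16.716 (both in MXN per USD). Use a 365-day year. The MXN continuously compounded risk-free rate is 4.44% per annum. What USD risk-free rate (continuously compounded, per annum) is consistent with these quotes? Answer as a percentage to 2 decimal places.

F = S·e^((r_MXN − r_USD)T) ⇒ r_USD = r_MXN − ln(F/S)/T
ln(16.716/16.905) = -0.011243; /(204/365) = -0.020116
r_USD = 0.0444 + 0.020116 = 0.064516
r_USD = 6.45%

6.45%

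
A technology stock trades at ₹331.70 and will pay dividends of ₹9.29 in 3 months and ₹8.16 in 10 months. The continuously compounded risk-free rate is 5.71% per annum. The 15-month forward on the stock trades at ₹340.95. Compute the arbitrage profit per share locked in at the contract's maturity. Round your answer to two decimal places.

PV(dividends) I = 9.29·e^(−0.0571·3/12) + 8.16·e^(−0.0571·10/12) = 16.9391
Fair forward F* = (S − I)·e^(rT) = (331.70 − 16.9391)·e^0.071375 = 314.7609 × 1.073984 = 338.0482
Market ₹340.95 > fair 338.0482: forward overpriced → cash-and-carry (borrow at r, buy the stock and collect the dividends, short the forward).
Profit at T = |F_mkt − F*| = |340.95 − 338.0482| = ₹2.90 per share

₹2.90 per share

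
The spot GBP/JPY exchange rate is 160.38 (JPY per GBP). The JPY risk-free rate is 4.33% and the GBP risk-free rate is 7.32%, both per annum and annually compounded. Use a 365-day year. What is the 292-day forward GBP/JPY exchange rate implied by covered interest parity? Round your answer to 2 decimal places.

By covered interest parity, F = S · (1+r_JPY)^T / (1+r_GBP)^T
= 160.38 × 1.034493 / 1.058143 = 160.38 × 0.977650
F = 156.80 JPY per GBP

156.80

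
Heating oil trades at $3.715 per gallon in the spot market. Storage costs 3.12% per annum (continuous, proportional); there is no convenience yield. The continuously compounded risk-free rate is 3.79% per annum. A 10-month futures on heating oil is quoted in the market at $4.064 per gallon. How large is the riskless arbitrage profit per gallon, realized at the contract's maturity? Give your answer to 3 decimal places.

Fair futures: F* = S·e^(carry·T), with carry = (r + u) = 0.0379 + 0.0312 = 0.0691
F* = 3.715 · e^(0.0691 × 10/12) = 3.715 · e^0.057583 = 3.715 × 1.059273 = $3.9352
Market $4.064 > fair $3.9352: forward overpriced → cash-and-carry (buy spot, short the forward).
At maturity, profit = |F_mkt − F*| = |4.064 − 3.9352| = $0.129 per gallon

$0.129 per gallon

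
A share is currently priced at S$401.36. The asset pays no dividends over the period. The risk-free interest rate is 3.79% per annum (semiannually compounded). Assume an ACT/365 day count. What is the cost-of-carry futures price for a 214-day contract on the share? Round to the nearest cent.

F = S · (1+r/2)^(2T)
= 401.36 × 1.022257
F = S$410.29

S$410.29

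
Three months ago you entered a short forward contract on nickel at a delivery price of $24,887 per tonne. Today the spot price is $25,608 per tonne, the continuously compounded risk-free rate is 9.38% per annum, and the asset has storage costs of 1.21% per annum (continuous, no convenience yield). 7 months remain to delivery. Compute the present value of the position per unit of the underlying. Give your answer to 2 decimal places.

Current fair forward for the remaining 7 months: F = S·e^((r + u)·T), (r + u) = 0.0938 + 0.0121 = 0.1059
F = 25608 · e^(0.1059 × 7/12) = 25608 × 1.06372298 = 27239.8181
Value of long forward = (F − K)·e^(−rT) = (27239.8181 − 24887) · e^(−0.0938·7/12)
= 2352.8181 × 0.94675336 = 2227.54
Short position value = −(long value) = -$2227.54

-$2227.54 per tonne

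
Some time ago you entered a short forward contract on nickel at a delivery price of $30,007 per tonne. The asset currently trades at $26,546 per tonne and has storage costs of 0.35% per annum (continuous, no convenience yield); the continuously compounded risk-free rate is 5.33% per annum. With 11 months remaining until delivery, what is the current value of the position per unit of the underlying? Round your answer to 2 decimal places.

$1944.84 per tonne

Current fair forward for the remaining 11 months: F = S·e^((r + u)·T), (r + u) = 0.0533 + 0.0035 = 0.0568
F = 26546 · e^(0.0568 × 11/12) = 26546 × 1.05344597 = 27964.7767
Value of long forward = (F − K)·e^(−rT) = (27964.7767 − 30007) · e^(−0.0533·11/12)
= -2042.2233 × 0.95231603 = -1944.84
Short position value = −(long value) = $1944.84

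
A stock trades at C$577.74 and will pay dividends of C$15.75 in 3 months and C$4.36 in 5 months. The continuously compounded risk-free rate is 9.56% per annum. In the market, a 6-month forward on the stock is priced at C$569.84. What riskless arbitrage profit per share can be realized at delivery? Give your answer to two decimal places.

PV(dividends) I = 15.75·e^(−0.0956·3/12) + 4.36·e^(−0.0956·5/12) = 19.5678
Fair forward F* = (S − I)·e^(rT) = (577.74 − 19.5678)·e^0.047800 = 558.1722 × 1.048961 = 585.5009
Market C$569.84 < fair 585.5009: forward underpriced → reverse cash-and-carry (short the stock, invest proceeds at r, pay the dividends, go long the forward).
Profit at T = |F_mkt − F*| = |569.84 − 585.5009| = C$15.66 per share

C$15.66 per share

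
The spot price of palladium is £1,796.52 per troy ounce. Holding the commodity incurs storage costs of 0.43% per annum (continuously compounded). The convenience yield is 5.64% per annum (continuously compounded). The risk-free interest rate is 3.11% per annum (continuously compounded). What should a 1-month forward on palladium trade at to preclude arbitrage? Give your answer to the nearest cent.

£1,793.38 per troy ounce

Net carry = r + u − y = 0.0311 + 0.0043 − 0.0564 = -0.0210
F = S·e^((r+u−y)T) = 1796.52 · e^(-0.0210 × 1/12) = 1796.52 · e^-0.00175000
= 1796.52 × 0.99825153 = £1,793.38 per troy ounce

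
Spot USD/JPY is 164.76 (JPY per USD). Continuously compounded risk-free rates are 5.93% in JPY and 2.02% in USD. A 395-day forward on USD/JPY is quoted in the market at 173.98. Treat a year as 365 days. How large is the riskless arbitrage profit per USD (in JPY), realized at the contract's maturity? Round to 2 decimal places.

2.10 per USD (in JPY)

Fair forward: F* = S·e^(carry·T), with carry = (r_JPY − r_USD) = 0.0593 − 0.0202 = 0.0391
F* = 164.76 · e^(0.0391 × 395/365) = 164.76 · e^0.042314 = 164.76 × 1.043222 = 171.8813
Market 173.98 > fair 171.8813: forward overpriced → cash-and-carry (buy spot, short the forward).
At maturity, profit = |F_mkt − F*| = |173.98 − 171.8813| = 2.10 per USD (in JPY)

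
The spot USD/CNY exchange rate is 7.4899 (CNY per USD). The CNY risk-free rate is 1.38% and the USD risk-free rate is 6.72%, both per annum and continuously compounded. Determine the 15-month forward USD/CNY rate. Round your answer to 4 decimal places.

7.0063

F = S·e^((r_CNY − r_USD)T) = 7.4899 · e^((0.0138 − 0.0672) × 15/12)
= 7.4899 · e^-0.066750 = 7.4899 × 0.935429
F = 7.0063 CNY per USD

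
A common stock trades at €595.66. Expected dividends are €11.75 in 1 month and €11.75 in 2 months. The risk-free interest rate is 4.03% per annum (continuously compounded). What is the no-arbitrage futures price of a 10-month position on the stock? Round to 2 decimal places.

€591.82

PV(dividends) I = 11.75·e^(−0.0403·1/12) + 11.75·e^(−0.0403·2/12)
I = 11.7106 + 11.6713 = 23.3819
F = (S − I)·e^(rT) = (595.66 − 23.3819) · e^(0.0403·10/12)
= 572.2781 · e^0.033583 = 572.2781 × 1.034153 = €591.82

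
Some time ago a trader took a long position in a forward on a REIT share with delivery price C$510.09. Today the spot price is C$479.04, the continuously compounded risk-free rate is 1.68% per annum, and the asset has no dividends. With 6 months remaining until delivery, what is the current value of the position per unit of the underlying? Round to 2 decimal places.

Current fair forward for the remaining 6 months: F = S·e^(r·T), r = 0.0168
F = 479.04 · e^(0.0168 × 6/12) = 479.04 × 1.008435 = 483.0807
Value of long forward = (F − K)·e^(−rT) = (483.0807 − 510.09) · e^(−0.0168·6/12)
= -27.0093 × 0.991635 = -26.78

-C$26.78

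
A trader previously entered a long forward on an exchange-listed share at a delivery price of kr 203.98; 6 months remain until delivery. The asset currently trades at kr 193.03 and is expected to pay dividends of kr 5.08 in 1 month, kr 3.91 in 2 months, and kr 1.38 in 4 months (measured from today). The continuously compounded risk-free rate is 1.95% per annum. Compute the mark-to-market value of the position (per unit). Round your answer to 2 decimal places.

PV(remaining dividends) I = 5.08·e^(−0.0195·1/12) + 3.91·e^(−0.0195·2/12) + 1.38·e^(−0.0195·4/12) = 10.3401
Current forward F = (S − I)·e^(rT) = (193.03 − 10.3401)·e^(0.0195·6/12) = 182.6899 × 1.009798 = 184.4799
Value (long) = (F − K)·e^(−rT) = (184.4799 − 203.98) × 0.990297 = -19.3109
Value = -kr 19.31

-kr 19.31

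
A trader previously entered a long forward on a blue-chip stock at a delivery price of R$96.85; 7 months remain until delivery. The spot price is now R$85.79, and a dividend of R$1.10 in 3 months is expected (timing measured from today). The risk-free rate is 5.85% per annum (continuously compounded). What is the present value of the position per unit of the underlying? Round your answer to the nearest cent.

-R$8.89

PV(remaining dividends) I = 1.10·e^(−0.0585·3/12) = 1.0840
Current forward F = (S − I)·e^(rT) = (85.79 − 1.0840)·e^(0.0585·7/12) = 84.7060 × 1.034714 = 87.6465
Value (long) = (F − K)·e^(−rT) = (87.6465 − 96.85) × 0.966451 = -8.8947
Value = -R$8.89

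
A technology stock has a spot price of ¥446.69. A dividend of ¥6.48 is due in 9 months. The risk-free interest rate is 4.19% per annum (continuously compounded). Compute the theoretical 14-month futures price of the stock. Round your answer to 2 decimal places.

¥462.47

PV(dividends) I = 6.48·e^(−0.0419·9/12)
I = 6.2795
F = (S − I)·e^(rT) = (446.69 − 6.2795) · e^(0.0419·14/12)
= 440.4105 · e^0.048883 = 440.4105 × 1.050097 = ¥462.47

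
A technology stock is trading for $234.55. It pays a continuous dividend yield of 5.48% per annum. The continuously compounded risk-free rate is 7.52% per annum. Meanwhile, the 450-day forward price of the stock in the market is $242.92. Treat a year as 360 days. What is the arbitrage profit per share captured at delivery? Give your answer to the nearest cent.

Fair forward: F* = S·e^(carry·T), with carry = (r − q) = 0.0752 − 0.0548 = 0.0204
F* = 234.55 · e^(0.0204 × 450/360) = 234.55 · e^0.025500 = 234.55 × 1.025828 = $240.6080
Market $242.92 > fair $240.6080: forward overpriced → cash-and-carry (buy spot, short the forward).
At maturity, profit = |F_mkt − F*| = |242.92 − 240.6080| = $2.31 per share

$2.31 per share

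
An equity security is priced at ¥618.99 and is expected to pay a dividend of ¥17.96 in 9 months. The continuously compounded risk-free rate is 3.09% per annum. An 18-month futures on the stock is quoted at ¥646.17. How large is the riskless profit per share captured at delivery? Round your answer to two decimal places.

PV(dividends) I = 17.96·e^(−0.0309·9/12) = 17.5486
Fair futures F* = (S − I)·e^(rT) = (618.99 − 17.5486)·e^0.046350 = 601.4414 × 1.047441 = 629.9744
Market ¥646.17 > fair 629.9744: forward overpriced → cash-and-carry (borrow at r, buy the stock and collect the dividends, short the forward).
Profit at T = |F_mkt − F*| = |646.17 − 629.9744| = ¥16.20 per share

¥16.20 per share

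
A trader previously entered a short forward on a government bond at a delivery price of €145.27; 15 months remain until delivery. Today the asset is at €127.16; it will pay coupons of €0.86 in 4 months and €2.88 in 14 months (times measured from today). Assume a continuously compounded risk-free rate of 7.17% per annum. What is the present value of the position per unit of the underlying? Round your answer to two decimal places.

PV(remaining coupons) I = 0.86·e^(−0.0717·4/12) + 2.88·e^(−0.0717·14/12) = 3.4886
Current forward F = (S − I)·e^(rT) = (127.16 − 3.4886)·e^(0.0717·15/12) = 123.6714 × 1.093764 = 135.2673
Value (long) = (F − K)·e^(−rT) = (135.2673 − 145.27) × 0.914274 = -9.1452
Short position value = −(long value) = €9.15

€9.15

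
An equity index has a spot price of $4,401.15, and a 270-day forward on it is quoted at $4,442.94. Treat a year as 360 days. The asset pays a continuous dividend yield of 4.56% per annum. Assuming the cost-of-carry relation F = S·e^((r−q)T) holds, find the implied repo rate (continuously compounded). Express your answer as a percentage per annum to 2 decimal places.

From F = S·e^((r−q)T): (r − q) = ln(F/S)/T
ln(4442.94/4401.15) = ln(1.009495) = 0.009450
(r − q) = 0.009450 / (270/360) = 0.012600
r = ln(F/S)/T + q = 0.012600 + 0.0456 = 0.058200
r = 5.82%

5.82%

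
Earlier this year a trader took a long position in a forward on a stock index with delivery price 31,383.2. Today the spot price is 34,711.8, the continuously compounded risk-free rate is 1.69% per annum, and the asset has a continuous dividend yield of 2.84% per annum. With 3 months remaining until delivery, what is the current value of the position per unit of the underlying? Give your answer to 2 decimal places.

3215.33

Current fair forward for the remaining 3 months: F = S·e^((r − q)·T), (r − q) = 0.0169 − 0.0284 = -0.0115
F = 34711.8 · e^(-0.0115 × 3/12) = 34711.8 × 0.99712913 = 34612.1469
Value of long forward = (F − K)·e^(−rT) = (34612.1469 − 31383.2) · e^(−0.0169·3/12)
= 3228.9469 × 0.99578391 = 3215.33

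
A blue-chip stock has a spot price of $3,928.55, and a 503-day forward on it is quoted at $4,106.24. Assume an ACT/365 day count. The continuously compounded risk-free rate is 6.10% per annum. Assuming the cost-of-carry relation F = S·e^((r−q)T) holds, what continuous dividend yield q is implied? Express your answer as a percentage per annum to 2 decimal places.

2.89%

From F = S·e^((r−q)T): (r − q) = ln(F/S)/T
ln(4106.24/3928.55) = ln(1.045230) = 0.044237
(r − q) = 0.044237 / (503/365) = 0.032100
q = r − ln(F/S)/T = 0.0610 − 0.032100 = 0.028900
q = 2.89%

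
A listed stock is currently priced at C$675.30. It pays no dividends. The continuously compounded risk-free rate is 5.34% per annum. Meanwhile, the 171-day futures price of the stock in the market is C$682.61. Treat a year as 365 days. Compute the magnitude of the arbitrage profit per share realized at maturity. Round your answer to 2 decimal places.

C$9.80 per share

Fair futures: F* = S·e^(carry·T), with carry = r = 0.0534
F* = 675.30 · e^(0.0534 × 171/365) = 675.30 · e^0.025018 = 675.30 × 1.025334 = C$692.4081
Market C$682.61 < fair C$692.4081: forward underpriced → reverse cash-and-carry (short spot, go long the forward).
At maturity, profit = |F_mkt − F*| = |682.61 − 692.4081| = C$9.80 per share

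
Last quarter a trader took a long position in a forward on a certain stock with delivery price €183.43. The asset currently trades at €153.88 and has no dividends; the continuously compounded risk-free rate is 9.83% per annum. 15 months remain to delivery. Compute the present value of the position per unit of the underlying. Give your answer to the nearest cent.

Current fair forward for the remaining 15 months: F = S·e^(r·T), r = 0.0983
F = 153.88 · e^(0.0983 × 15/12) = 153.88 × 1.130743 = 173.9987
Value of long forward = (F − K)·e^(−rT) = (173.9987 − 183.43) · e^(−0.0983·15/12)
= -9.4313 × 0.884374 = -8.34

-€8.34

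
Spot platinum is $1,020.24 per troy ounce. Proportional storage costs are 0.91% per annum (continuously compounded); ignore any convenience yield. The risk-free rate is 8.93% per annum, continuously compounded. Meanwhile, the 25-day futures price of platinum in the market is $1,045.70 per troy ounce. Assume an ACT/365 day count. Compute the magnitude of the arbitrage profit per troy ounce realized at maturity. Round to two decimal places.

$18.56 per troy ounce

Fair futures: F* = S·e^(carry·T), with carry = (r + u) = 0.0893 + 0.0091 = 0.0984
F* = 1020.24 · e^(0.0984 × 25/365) = 1020.24 · e^0.00673973 = 1020.24 × 1.00676249 = $1027.1394
Market $1045.70 > fair $1027.1394: forward overpriced → cash-and-carry (buy spot, short the forward).
At maturity, profit = |F_mkt − F*| = |1045.70 − 1027.1394| = $18.56 per troy ounce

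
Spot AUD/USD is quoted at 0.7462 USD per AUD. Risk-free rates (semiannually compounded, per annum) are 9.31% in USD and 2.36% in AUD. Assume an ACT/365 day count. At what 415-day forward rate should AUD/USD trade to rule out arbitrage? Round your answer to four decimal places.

0.8058

By covered interest parity, F = S · (1+r_USD/2)^(2T) / (1+r_AUD/2)^(2T)
= 0.7462 × 1.109005 / 1.027035 = 0.7462 × 1.079812
F = 0.8058 USD per AUD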